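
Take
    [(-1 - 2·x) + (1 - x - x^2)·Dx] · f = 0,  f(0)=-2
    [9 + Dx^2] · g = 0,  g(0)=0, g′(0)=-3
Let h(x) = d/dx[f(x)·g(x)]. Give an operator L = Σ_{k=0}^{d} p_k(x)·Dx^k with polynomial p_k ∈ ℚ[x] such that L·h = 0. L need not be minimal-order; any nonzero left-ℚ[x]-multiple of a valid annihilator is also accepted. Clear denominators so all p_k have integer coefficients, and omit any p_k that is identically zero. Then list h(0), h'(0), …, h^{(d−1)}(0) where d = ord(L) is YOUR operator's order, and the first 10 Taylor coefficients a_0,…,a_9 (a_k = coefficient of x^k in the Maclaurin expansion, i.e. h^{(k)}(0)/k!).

f: a_k = -2, -2, -4, -6, -10, -16, -26, -42, -68, -110, …
g: a_k = 0, -3, 0, 9/2, 0, -81/40, 0, 243/560, 0, -243/4480, …
h₀=f·g: eliminate ⇒ L₀, order ≤ 1·2.
h=h₀': d/dx-closure on L₀ ⇒ L.
L = (3 - 162·x - 81·x^2 + 162·x^3 + 81·x^4) + (-12 - 6·x + 54·x^2 + 36·x^3)·Dx + (7 - 16·x - 7·x^2 + 18·x^3 + 9·x^4)·Dx^2  (order 2).
h: a_k = 6, 12, 9, 36, 321/4, 1503/10, 2253/8, 18279/35, 425871/448, 382827/224, …
ICs: h(0) = 6, h′(0) = 12.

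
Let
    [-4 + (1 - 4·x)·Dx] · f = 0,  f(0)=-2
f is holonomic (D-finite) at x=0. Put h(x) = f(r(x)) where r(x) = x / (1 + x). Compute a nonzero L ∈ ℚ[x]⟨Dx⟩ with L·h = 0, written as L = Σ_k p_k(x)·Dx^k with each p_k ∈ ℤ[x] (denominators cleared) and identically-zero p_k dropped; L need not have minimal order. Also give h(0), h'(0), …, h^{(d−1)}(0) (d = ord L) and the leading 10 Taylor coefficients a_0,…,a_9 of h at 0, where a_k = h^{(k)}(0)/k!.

L = 4 + (-1 + 2·x + 3·x^2)·Dx  (order 1).
h: a_k = -2, -8, -24, -72, -216, -648, -1944, -5832, -17496, -52488, …
ICs: h(0) = -2.

f: a_k = -2, -8, -32, -128, -512, -2048, -8192, -32768, -131072, -524288, …
f∘r: x↦r, Dx↦Dx/r' in L_f ⇒ L₀.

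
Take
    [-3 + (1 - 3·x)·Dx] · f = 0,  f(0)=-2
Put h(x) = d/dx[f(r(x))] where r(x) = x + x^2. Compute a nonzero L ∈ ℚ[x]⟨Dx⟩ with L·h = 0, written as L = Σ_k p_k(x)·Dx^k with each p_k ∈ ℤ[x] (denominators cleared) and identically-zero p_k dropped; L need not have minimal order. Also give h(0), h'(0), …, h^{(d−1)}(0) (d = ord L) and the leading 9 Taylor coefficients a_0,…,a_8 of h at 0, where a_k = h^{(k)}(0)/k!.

f: a_k = -2, -6, -18, -54, -162, -486, -1458, -4374, -13122, …
Substitute x→r, Dx→(1/r')Dx; clear ⇒ L₀.
Differentiate: ansatz ord ≤ ord L₀ ⇒ L.
L = (8 + 18·x + 18·x^2) + (-1 + x + 9·x^2 + 6·x^3)·Dx  (order 1).
h: a_k = -6, -48, -270, -1368, -6480, -29484, -130410, -565056, -2410074, …
ICs: h(0) = -6.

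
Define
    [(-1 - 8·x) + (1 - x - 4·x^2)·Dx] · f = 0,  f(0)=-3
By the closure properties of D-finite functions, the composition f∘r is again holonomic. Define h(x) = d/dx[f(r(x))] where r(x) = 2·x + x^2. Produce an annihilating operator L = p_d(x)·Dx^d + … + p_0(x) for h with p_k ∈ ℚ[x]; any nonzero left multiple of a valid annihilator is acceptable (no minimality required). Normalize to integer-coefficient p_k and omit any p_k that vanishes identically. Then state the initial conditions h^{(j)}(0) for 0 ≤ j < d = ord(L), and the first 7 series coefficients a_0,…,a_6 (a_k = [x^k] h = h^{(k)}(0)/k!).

f: a_k = -3, -3, -15, -27, -87, -195, -543, …
f∘r: x↦r, Dx↦Dx/r' in L_f ⇒ L₀.
Differentiate: ansatz ord ≤ ord L₀ ⇒ L.
L = (21 + 150·x + 987·x^2 + 2192·x^3 + 2148·x^4 + 960·x^5 + 160·x^6) + (-1 - 15·x + 27·x^2 + 345·x^3 + 700·x^4 + 588·x^5 + 224·x^6 + 32·x^7)·Dx  (order 1).
h: a_k = -6, -126, -828, -6924, -45930, -314802, -2029272, …
ICs: h(0) = -6.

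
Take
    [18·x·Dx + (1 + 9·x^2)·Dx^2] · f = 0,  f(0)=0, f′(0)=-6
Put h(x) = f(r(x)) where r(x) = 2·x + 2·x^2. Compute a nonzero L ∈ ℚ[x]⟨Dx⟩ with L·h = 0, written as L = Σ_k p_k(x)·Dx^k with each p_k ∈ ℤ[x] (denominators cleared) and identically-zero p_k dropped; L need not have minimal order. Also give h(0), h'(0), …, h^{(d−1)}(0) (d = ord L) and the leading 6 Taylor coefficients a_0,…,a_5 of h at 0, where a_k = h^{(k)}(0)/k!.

L = (-2 + 72·x + 288·x^2 + 432·x^3 + 216·x^4)·Dx + (1 + 2·x + 36·x^2 + 144·x^3 + 180·x^4 + 72·x^5)·Dx^2  (order 2).
h: a_k = 0, -12, -12, 144, 432, -13392/5, …
ICs: h(0) = 0, h′(0) = -12.

f: a_k = 0, -6, 0, 18, 0, -486/5, …
Change of var in L_f (x↦r) gives L₀.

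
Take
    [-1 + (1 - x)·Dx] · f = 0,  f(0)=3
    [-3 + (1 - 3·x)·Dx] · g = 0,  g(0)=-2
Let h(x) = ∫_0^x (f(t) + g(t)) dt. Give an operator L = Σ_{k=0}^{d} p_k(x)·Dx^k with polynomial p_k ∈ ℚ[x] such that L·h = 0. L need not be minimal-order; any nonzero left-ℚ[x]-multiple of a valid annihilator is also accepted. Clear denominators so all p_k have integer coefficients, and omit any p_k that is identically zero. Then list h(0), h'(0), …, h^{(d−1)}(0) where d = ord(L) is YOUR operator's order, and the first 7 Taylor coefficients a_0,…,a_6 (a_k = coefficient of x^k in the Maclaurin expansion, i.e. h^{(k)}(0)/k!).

L = -6·Dx + (8 - 12·x)·Dx^2 + (-1 + 4·x - 3·x^2)·Dx^3  (order 3).
h: a_k = 0, 1, -3/2, -5, -51/4, -159/5, -161/2, …
ICs: h(0) = 0, h′(0) = 1, h′′(0) = -3.

f: a_k = 3, 3, 3, 3, 3, 3, 3, …
g: a_k = -2, -6, -18, -54, -162, -486, -1458, …
h₀=f+g: left-lcm gives L₀, ord ≤ 2.
∫: right-multiply L₀ by Dx.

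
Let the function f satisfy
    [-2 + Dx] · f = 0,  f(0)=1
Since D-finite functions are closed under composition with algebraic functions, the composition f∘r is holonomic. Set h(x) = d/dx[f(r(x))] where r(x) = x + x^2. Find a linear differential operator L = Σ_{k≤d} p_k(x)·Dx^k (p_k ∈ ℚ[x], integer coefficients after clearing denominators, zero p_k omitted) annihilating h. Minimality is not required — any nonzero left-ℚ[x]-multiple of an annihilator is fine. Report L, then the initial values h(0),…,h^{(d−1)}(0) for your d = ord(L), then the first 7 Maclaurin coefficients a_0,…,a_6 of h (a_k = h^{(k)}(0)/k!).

L = (4 + 8·x + 8·x^2) + (-1 - 2·x)·Dx  (order 1).
h: a_k = 2, 8, 16, 80/3, 104/3, 608/15, 1856/45, …
ICs: h(0) = 2.

f: a_k = 1, 2, 2, 4/3, 2/3, 4/15, 4/45, …
Change of var in L_f (x↦r) gives L₀.
h=h₀': d/dx-closure on L₀ ⇒ L.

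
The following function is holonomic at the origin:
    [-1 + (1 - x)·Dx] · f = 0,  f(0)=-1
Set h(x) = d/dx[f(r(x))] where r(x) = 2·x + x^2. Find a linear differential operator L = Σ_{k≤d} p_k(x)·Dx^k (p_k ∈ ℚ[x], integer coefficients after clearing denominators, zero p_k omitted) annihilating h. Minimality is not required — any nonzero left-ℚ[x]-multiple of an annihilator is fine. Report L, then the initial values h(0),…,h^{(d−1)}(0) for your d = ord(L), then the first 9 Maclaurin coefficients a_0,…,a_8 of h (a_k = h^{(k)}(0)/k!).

f: a_k = -1, -1, -1, -1, -1, -1, -1, -1, -1, …
Substitute x→r, Dx→(1/r')Dx; clear ⇒ L₀.
Derive L from L₀ (diff closure).
L = (5 + 6·x + 3·x^2) + (-1 + x + 3·x^2 + x^3)·Dx  (order 1).
h: a_k = -2, -10, -36, -116, -350, -1014, -2856, -7880, -21402, …
ICs: h(0) = -2.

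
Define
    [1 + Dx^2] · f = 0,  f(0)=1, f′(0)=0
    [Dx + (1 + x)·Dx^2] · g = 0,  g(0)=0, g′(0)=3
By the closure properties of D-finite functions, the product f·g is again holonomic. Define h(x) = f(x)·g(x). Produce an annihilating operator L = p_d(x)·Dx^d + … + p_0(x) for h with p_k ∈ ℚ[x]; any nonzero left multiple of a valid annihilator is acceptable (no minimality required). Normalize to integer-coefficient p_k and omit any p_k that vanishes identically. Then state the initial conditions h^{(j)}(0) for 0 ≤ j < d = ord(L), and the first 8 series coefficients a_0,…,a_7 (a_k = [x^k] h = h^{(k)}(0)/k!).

L = (-3 + 6·x + 19·x^2 + 16·x^3 + 4·x^4) + (4 + 20·x + 24·x^2 + 8·x^3)·Dx + (20·x + 42·x^2 + 32·x^3 + 8·x^4)·Dx^2 + (4 + 20·x + 24·x^2 + 8·x^3)·Dx^3 + (3 + 14·x + 23·x^2 + 16·x^3 + 4·x^4)·Dx^4  (order 4).
h: a_k = 0, 3, -3/2, -1/2, 0, 9/40, -3/16, 93/560, …
ICs: h(0) = 0, h′(0) = 3, h′′(0) = -3, h′′′(0) = -3.

f: a_k = 1, 0, -1/2, 0, 1/24, 0, -1/720, 0, …
g: a_k = 0, 3, -3/2, 1, -3/4, 3/5, -1/2, 3/7, …
Product ⇒ symmetric product L₀, ord ≤ 4.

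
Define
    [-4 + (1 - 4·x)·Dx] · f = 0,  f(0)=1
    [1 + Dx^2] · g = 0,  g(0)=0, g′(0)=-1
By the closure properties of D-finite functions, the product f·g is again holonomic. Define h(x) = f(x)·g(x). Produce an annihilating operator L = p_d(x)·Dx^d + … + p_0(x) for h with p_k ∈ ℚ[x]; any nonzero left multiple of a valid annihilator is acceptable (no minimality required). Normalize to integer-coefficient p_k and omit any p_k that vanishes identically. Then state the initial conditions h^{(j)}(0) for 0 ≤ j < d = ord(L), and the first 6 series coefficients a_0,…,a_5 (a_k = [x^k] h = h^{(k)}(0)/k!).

f: a_k = 1, 4, 16, 64, 256, 1024, …
g: a_k = 0, -1, 0, 1/6, 0, -1/120, …
Sym-product of L_f,L_g gives L₀ (≤ ord 2).
L = (-1 + 4·x) + 8·Dx + (-1 + 4·x)·Dx^2  (order 2).
h: a_k = 0, -1, -4, -95/6, -190/3, -30401/120, …
ICs: h(0) = 0, h′(0) = -1.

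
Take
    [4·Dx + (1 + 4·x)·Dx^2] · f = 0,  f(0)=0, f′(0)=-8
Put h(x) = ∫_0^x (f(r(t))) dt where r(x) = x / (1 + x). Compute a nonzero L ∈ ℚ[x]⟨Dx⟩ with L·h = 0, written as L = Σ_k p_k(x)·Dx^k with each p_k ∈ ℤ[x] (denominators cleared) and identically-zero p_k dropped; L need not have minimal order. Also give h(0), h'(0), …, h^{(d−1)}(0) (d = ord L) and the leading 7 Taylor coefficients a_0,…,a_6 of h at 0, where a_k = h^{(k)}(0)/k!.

L = (6 + 10·x)·Dx^2 + (1 + 6·x + 5·x^2)·Dx^3  (order 3).
h: a_k = 0, 0, -4, 8, -62/3, 312/5, -3124/15, …
ICs: h(0) = 0, h′(0) = 0, h′′(0) = -8.

f: a_k = 0, -8, 16, -128/3, 128, -2048/5, 4096/3, …
Change of var in L_f (x↦r) gives L₀.
∫: right-multiply L₀ by Dx.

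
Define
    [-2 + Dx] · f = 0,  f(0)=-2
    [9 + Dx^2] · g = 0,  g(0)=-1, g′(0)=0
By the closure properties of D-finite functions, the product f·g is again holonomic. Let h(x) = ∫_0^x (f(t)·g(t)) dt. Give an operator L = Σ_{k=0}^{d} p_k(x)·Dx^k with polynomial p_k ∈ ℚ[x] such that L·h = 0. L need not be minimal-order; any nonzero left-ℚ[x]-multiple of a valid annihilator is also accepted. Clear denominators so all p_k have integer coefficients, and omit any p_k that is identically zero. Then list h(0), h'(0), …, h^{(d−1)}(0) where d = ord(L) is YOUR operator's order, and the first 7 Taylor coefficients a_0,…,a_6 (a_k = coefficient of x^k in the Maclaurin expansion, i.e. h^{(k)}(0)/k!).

L = 13·Dx - 4·Dx^2 + Dx^3  (order 3).
h: a_k = 0, 2, 2, -5/3, -23/6, -119/60, 61/180, …
ICs: h(0) = 0, h′(0) = 2, h′′(0) = 4.

f: a_k = -2, -4, -4, -8/3, -4/3, -8/15, -8/45, …
g: a_k = -1, 0, 9/2, 0, -27/8, 0, 81/80, …
Product ⇒ symmetric product L₀, ord ≤ 2.
Integrate: L := L₀·Dx.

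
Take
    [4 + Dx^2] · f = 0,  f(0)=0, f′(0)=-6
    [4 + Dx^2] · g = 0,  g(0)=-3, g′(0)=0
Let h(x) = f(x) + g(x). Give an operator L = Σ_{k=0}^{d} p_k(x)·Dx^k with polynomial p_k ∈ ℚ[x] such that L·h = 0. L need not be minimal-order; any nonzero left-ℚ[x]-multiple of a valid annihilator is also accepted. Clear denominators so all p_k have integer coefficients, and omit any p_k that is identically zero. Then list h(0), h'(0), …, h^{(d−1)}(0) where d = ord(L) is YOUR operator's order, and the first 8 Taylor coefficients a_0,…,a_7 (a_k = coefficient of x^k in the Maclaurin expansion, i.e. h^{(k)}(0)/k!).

f: a_k = 0, -6, 0, 4, 0, -4/5, 0, 8/105, …
g: a_k = -3, 0, 6, 0, -2, 0, 4/15, 0, …
h₀=f+g: left-lcm gives L₀, ord ≤ 4.
L = 4 + Dx^2  (order 2).
h: a_k = -3, -6, 6, 4, -2, -4/5, 4/15, 8/105, …
ICs: h(0) = -3, h′(0) = -6.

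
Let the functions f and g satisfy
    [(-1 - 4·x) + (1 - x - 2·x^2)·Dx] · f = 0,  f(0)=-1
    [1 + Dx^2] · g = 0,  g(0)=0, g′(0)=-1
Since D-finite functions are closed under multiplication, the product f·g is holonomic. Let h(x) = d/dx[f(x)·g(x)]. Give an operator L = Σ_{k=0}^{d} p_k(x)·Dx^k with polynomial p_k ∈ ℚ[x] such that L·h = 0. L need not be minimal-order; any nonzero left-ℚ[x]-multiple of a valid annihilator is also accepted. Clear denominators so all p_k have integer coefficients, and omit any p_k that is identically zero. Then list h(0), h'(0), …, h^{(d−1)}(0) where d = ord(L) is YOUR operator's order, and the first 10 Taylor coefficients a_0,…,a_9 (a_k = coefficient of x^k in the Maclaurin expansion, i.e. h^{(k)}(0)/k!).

L = (31 - 2·x - 3·x^2 + 4·x^3 + 4·x^4) + (10 + 42·x + 12·x^2 + 16·x^3)·Dx + (-3 + 2·x + 5·x^2 + 4·x^3 + 4·x^4)·Dx^2  (order 2).
h: a_k = 1, 2, 17/2, 58/3, 1261/24, 2421/20, 41521/144, 410969/630, 59484889/40320, 118664425/36288, …
ICs: h(0) = 1, h′(0) = 2.

f: a_k = -1, -1, -3, -5, -11, -21, -43, -85, -171, -341, …
g: a_k = 0, -1, 0, 1/6, 0, -1/120, 0, 1/5040, 0, -1/362880, …
f·g: L₀ = L_f ⊗_s L_g, ord ≤ 1·2.
h=h₀': d/dx-closure on L₀ ⇒ L.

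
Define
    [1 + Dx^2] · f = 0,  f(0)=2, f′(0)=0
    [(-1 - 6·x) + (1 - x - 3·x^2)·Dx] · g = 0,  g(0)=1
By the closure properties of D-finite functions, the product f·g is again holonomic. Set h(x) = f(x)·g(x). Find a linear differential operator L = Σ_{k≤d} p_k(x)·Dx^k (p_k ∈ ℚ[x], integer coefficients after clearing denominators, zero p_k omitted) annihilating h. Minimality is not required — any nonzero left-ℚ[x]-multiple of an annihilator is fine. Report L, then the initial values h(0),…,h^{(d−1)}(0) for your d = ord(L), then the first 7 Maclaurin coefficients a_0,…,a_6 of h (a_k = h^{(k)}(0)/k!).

f: a_k = 2, 0, -1, 0, 1/12, 0, -1/360, …
g: a_k = 1, 1, 4, 7, 19, 40, 97, …
L₀ := L_f ⊗_s L_g (sym. prod.), ord ≤ 2.
L = (5 + x + 3·x^2) + (2 + 12·x)·Dx + (-1 + x + 3·x^2)·Dx^2  (order 2).
h: a_k = 2, 2, 7, 13, 409/12, 877/12, 63119/360, …
ICs: h(0) = 2, h′(0) = 2.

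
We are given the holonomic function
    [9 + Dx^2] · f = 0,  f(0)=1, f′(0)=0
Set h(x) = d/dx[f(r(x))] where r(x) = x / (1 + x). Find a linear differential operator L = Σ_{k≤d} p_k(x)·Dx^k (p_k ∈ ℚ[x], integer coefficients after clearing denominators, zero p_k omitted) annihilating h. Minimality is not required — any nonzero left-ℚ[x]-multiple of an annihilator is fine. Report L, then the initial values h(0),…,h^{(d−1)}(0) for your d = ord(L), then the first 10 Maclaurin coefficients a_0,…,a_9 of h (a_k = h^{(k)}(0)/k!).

L = (15 + 12·x + 6·x^2) + (6 + 18·x + 18·x^2 + 6·x^3)·Dx + (1 + 4·x + 6·x^2 + 4·x^3 + x^4)·Dx^2  (order 2).
h: a_k = 0, -9, 27, -81/2, 45/2, 2457/40, -9639/40, 293553/560, -491913/560, 5432751/4480, …
ICs: h(0) = 0, h′(0) = -9.

f: a_k = 1, 0, -9/2, 0, 27/8, 0, -81/80, 0, 729/4480, 0, …
L₀ from L_f via x↦r, Dx↦r'^{-1}Dx.
Differentiate: ansatz ord ≤ ord L₀ ⇒ L.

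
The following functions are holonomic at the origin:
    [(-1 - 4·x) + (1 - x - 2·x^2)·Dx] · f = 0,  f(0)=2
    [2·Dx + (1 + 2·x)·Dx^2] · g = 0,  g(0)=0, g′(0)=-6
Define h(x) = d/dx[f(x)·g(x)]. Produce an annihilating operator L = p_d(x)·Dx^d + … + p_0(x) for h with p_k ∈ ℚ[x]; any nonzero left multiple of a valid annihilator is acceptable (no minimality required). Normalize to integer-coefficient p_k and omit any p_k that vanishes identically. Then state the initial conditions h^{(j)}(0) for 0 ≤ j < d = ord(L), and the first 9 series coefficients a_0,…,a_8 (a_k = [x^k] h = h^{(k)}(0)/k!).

f: a_k = 2, 2, 6, 10, 22, 42, 86, 170, 342, …
g: a_k = 0, -6, 6, -8, 12, -96/5, 32, -384/7, 96, …
Sym-product of L_f,L_g gives L₀ (≤ ord 2).
Differentiate: ansatz ord ≤ ord L₀ ⇒ L.
L = (60 + 216·x + 288·x^2) + (5 + 66·x + 240·x^2 + 224·x^3)·Dx + (-3 - 11·x + 4·x^2 + 44·x^3 + 32·x^4)·Dx^2  (order 2).
h: a_k = -12, 0, -120, -64, -672, -3072/5, -16832/5, -27648/7, -566016/35, …
ICs: h(0) = -12, h′(0) = 0.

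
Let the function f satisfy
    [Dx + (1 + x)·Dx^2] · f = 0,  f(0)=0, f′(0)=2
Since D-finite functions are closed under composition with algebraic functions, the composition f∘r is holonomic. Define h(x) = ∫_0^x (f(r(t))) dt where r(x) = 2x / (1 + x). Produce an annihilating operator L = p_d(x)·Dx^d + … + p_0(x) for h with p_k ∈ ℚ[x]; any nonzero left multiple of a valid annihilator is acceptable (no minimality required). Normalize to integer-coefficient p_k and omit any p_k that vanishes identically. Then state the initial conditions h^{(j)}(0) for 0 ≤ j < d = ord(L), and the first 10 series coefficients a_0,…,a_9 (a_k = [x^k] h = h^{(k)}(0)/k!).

L = (4 + 6·x)·Dx^2 + (1 + 4·x + 3·x^2)·Dx^3  (order 3).
h: a_k = 0, 0, 2, -8/3, 13/3, -8, 242/15, -104/3, 1093/14, -1640/9, …
ICs: h(0) = 0, h′(0) = 0, h′′(0) = 4.

f: a_k = 0, 2, -1, 2/3, -1/2, 2/5, -1/3, 2/7, -1/4, 2/9, …
f∘r: x↦r, Dx↦Dx/r' in L_f ⇒ L₀.
h=∫h₀ ⇒ L = L₀·Dx.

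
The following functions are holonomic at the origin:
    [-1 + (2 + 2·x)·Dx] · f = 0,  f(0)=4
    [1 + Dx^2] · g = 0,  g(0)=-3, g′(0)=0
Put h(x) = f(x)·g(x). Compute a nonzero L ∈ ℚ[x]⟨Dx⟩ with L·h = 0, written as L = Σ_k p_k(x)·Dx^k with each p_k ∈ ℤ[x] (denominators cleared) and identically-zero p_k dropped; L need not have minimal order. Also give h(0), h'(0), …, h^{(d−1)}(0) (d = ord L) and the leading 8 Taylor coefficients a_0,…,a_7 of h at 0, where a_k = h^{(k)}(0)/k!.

L = (7 + 8·x + 4·x^2) + (-4 - 4·x)·Dx + (4 + 8·x + 4·x^2)·Dx^2  (order 2).
h: a_k = -12, -6, 15/2, 9/4, -25/32, -13/64, 349/3840, -401/7680, …
ICs: h(0) = -12, h′(0) = -6.

f: a_k = 4, 2, -1/2, 1/4, -5/32, 7/64, -21/256, 33/512, …
g: a_k = -3, 0, 3/2, 0, -1/8, 0, 1/240, 0, …
f·g: L₀ = L_f ⊗_s L_g, ord ≤ 1·2.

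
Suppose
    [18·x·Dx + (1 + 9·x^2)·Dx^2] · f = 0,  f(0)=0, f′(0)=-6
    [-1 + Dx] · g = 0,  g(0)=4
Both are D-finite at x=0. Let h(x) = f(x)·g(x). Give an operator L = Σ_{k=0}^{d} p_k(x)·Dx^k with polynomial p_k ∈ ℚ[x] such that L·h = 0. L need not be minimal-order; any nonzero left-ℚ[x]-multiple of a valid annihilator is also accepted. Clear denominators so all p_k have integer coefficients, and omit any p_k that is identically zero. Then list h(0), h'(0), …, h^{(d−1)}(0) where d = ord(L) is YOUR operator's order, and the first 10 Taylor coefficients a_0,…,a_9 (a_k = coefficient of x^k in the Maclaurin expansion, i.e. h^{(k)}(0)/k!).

f: a_k = 0, -6, 0, 18, 0, -486/5, 0, 4374/7, 0, -4374, …
g: a_k = 4, 4, 2, 2/3, 1/6, 1/30, 1/180, 1/1260, 1/10080, 1/90720, …
Sym-product of L_f,L_g gives L₀ (≤ ord 2).
L = (1 - 18·x + 9·x^2) + (-2 + 18·x - 18·x^2)·Dx + (1 + 9·x^2)·Dx^2  (order 2).
h: a_k = 0, -24, -24, 60, 68, -1769/5, -377, 484679/210, 511397/210, -27320809/1680, …
ICs: h(0) = 0, h′(0) = -24.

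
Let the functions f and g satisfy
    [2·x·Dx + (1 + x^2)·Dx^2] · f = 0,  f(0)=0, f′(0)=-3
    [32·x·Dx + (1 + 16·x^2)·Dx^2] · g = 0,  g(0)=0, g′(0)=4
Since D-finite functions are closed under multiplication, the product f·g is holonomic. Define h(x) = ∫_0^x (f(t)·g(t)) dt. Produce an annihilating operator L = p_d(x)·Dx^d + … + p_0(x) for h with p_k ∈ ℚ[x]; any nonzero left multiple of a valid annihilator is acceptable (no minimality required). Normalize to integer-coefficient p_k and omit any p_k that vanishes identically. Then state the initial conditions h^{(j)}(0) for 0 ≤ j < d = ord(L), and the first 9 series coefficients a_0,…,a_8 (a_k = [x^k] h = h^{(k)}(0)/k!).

f: a_k = 0, -3, 0, 1, 0, -3/5, 0, 3/7, 0, …
g: a_k = 0, 4, 0, -64/3, 0, 1024/5, 0, -16384/7, 0, …
Product ⇒ symmetric product L₀, ord ≤ 4.
Integrate: L := L₀·Dx.
L = (-384·x - 10880·x^3 - 16384·x^5 + 34816·x^7 + 98304·x^9)·Dx^2 + (-68 - 3916·x^2 - 19584·x^4 - 14336·x^6 + 121856·x^8 + 147456·x^10)·Dx^3 + (-136·x - 2632·x^3 - 6528·x^5 + 16448·x^7 + 69632·x^9 + 49152·x^11)·Dx^4 + (-1 - 34·x^2 - 305·x^4 + 4880·x^8 + 8704·x^10 + 4096·x^12)·Dx^5  (order 5).
h: a_k = 0, 0, 0, -4, 0, 68/5, 0, -9572/105, 0, …
ICs: h(0) = 0, h′(0) = 0, h′′(0) = 0, h′′′(0) = -24, h′′′′(0) = 0.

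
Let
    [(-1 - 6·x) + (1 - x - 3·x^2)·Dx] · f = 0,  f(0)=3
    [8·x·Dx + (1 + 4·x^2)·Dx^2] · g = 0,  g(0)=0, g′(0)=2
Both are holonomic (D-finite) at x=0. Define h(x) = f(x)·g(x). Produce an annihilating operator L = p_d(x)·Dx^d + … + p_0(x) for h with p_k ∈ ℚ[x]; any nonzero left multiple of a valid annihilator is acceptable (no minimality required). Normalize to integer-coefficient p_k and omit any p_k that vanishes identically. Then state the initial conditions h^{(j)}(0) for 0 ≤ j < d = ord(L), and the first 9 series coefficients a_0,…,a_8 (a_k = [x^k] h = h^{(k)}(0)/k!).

f: a_k = 3, 3, 12, 21, 57, 120, 291, 651, 1524, …
g: a_k = 0, 2, 0, -8/3, 0, 32/5, 0, -128/7, 0, …
Product ⇒ symmetric product L₀, ord ≤ 2.
L = (6 + 8·x + 72·x^2) + (2 + 4·x + 16·x^2 + 72·x^3)·Dx + (-1 + x - x^2 + 4·x^3 + 12·x^4)·Dx^2  (order 2).
h: a_k = 0, 6, 6, 16, 34, 506/5, 1016/5, 15818/35, 37154/35, …
ICs: h(0) = 0, h′(0) = 6.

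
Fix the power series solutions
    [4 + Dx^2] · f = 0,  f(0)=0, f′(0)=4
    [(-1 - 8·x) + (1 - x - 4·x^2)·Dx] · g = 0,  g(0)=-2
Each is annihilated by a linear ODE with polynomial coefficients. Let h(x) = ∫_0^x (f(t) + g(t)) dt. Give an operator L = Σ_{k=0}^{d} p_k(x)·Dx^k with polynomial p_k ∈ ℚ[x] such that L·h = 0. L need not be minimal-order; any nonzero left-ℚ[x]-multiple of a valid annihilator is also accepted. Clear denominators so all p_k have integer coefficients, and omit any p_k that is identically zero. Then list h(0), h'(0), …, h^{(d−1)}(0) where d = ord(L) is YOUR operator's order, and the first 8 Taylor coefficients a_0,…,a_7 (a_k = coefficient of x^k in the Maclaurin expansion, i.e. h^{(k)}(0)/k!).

f: a_k = 0, 4, 0, -8/3, 0, 8/15, 0, -16/315, …
g: a_k = -2, -2, -10, -18, -58, -130, -362, -882, …
Weyl lclm of L_f,L_g ⇒ L₀ (ord ≤ 3).
h=∫₀ˣh₀: take L = L₀·Dx.
L = (-116 - 1008·x - 968·x^2 - 2688·x^3 - 640·x^4 - 1024·x^5)·Dx + (28 + 4·x - 8·x^2 - 200·x^3 - 480·x^4 - 384·x^5 - 512·x^6)·Dx^2 + (-29 - 252·x - 242·x^2 - 672·x^3 - 160·x^4 - 256·x^5)·Dx^3 + (7 + x - 2·x^2 - 50·x^3 - 120·x^4 - 96·x^5 - 128·x^6)·Dx^4  (order 4).
h: a_k = 0, -2, 1, -10/3, -31/6, -58/5, -971/45, -362/7, …
ICs: h(0) = 0, h′(0) = -2, h′′(0) = 2, h′′′(0) = -20.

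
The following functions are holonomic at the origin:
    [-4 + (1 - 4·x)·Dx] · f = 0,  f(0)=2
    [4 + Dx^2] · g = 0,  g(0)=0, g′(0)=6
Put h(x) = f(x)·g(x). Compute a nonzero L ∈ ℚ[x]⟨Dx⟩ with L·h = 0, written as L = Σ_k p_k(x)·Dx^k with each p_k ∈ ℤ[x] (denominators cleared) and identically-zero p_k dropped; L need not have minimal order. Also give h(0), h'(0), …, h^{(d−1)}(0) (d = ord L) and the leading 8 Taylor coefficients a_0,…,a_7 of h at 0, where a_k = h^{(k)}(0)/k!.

L = (-4 + 16·x) + 8·Dx + (-1 + 4·x)·Dx^2  (order 2).
h: a_k = 0, 12, 48, 184, 736, 14728/5, 58912/5, 4948592/105, …
ICs: h(0) = 0, h′(0) = 12.

f: a_k = 2, 8, 32, 128, 512, 2048, 8192, 32768, …
g: a_k = 0, 6, 0, -4, 0, 4/5, 0, -8/105, …
L₀ := L_f ⊗_s L_g (sym. prod.), ord ≤ 2.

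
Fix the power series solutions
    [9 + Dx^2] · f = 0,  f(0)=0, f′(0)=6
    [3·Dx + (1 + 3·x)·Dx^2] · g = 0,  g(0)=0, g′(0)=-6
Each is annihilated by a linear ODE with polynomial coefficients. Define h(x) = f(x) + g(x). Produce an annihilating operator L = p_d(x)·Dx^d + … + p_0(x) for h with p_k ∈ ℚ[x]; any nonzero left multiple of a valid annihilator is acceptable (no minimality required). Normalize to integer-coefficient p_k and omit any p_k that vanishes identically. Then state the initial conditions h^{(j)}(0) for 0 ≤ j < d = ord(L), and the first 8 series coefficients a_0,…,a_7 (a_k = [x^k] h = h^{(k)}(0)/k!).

f: a_k = 0, 6, 0, -9, 0, 81/20, 0, -243/280, …
g: a_k = 0, -6, 9, -18, 81/2, -486/5, 243, -4374/7, …
h₀=f+g: left-lcm gives L₀, ord ≤ 4.
L = (63 + 54·x + 81·x^2)·Dx + (9 + 45·x + 81·x^2 + 81·x^3)·Dx^2 + (7 + 6·x + 9·x^2)·Dx^3 + (1 + 5·x + 9·x^2 + 9·x^3)·Dx^4  (order 4).
h: a_k = 0, 0, 9, -27, 81/2, -1863/20, 243, -25029/40, …
ICs: h(0) = 0, h′(0) = 0, h′′(0) = 18, h′′′(0) = -162.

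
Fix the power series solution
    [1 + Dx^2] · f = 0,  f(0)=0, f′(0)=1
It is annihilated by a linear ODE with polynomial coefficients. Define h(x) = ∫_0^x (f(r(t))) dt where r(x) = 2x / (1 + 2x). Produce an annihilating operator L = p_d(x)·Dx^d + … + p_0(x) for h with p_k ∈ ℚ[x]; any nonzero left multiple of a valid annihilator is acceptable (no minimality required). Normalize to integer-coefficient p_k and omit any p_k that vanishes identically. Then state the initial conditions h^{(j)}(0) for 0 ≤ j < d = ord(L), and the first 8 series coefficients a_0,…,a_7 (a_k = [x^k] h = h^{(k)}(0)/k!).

L = 4·Dx + (4 + 24·x + 48·x^2 + 32·x^3)·Dx^2 + (1 + 8·x + 24·x^2 + 32·x^3 + 16·x^4)·Dx^3  (order 3).
h: a_k = 0, 0, 1, -4/3, 5/3, -8/5, 2/45, 40/7, …
ICs: h(0) = 0, h′(0) = 0, h′′(0) = 2.

f: a_k = 0, 1, 0, -1/6, 0, 1/120, 0, -1/5040, …
L₀ from L_f via x↦r, Dx↦r'^{-1}Dx.
h=∫h₀ ⇒ L = L₀·Dx.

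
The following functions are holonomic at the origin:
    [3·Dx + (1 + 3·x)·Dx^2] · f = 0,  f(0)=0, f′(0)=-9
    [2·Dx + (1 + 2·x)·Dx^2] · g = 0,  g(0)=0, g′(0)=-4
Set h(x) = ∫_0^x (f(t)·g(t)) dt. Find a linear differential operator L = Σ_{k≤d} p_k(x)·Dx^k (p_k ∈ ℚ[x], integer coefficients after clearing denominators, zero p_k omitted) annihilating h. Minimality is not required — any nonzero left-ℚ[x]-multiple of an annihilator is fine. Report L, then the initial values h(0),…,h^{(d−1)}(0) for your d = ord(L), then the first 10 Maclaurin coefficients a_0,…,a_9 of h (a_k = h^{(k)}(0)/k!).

L = (156 + 720·x + 864·x^2)·Dx^2 + (310 + 2244·x + 5400·x^2 + 4320·x^3)·Dx^3 + (88 + 860·x + 3132·x^2 + 5040·x^3 + 3024·x^4)·Dx^4 + (5 + 62·x + 305·x^2 + 744·x^3 + 900·x^4 + 432·x^5)·Dx^5  (order 5).
h: a_k = 0, 0, 0, 12, -45/2, 42, -165/2, 5967/35, -1473/4, 28908/35, …
ICs: h(0) = 0, h′(0) = 0, h′′(0) = 0, h′′′(0) = 72, h′′′′(0) = -540.

f: a_k = 0, -9, 27/2, -27, 243/4, -729/5, 729/2, -6561/7, 19683/8, -6561, …
g: a_k = 0, -4, 4, -16/3, 8, -64/5, 64/3, -256/7, 64, -1024/9, …
f·g: L₀ = L_f ⊗_s L_g, ord ≤ 2·2.
∫: right-multiply L₀ by Dx.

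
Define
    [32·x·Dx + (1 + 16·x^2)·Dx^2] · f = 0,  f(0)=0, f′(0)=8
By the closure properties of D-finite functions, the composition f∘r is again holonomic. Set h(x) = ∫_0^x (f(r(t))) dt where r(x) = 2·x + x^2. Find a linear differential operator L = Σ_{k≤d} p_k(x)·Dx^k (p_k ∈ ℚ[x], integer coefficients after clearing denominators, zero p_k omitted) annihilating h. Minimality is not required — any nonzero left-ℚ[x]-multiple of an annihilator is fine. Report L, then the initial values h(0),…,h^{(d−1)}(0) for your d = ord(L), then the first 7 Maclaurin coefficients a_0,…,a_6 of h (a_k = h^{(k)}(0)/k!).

f: a_k = 0, 8, 0, -128/3, 0, 2048/5, 0, …
L₀ from L_f via x↦r, Dx↦r'^{-1}Dx.
∫: right-multiply L₀ by Dx.
L = (-1 + 128·x + 256·x^2 + 192·x^3 + 48·x^4)·Dx^2 + (1 + x + 64·x^2 + 128·x^3 + 80·x^4 + 16·x^5)·Dx^3  (order 3).
h: a_k = 0, 0, 8, 8/3, -256/3, -512/5, 32128/15, …
ICs: h(0) = 0, h′(0) = 0, h′′(0) = 16.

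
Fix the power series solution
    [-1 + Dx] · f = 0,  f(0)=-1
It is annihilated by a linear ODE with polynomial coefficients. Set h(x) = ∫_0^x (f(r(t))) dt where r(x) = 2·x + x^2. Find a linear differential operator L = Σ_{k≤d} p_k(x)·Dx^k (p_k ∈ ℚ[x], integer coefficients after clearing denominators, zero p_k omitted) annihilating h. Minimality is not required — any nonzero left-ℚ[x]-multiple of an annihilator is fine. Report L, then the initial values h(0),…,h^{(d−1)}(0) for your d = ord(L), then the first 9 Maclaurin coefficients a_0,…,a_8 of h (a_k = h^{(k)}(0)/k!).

f: a_k = -1, -1, -1/2, -1/6, -1/24, -1/120, -1/720, -1/5040, -1/40320, …
f∘r: x↦r, Dx↦Dx/r' in L_f ⇒ L₀.
h=∫h₀ ⇒ L = L₀·Dx.
L = (-2 - 2·x)·Dx + Dx^2  (order 2).
h: a_k = 0, -1, -1, -1, -5/6, -19/30, -13/30, -173/630, -407/2520, …
ICs: h(0) = 0, h′(0) = -1.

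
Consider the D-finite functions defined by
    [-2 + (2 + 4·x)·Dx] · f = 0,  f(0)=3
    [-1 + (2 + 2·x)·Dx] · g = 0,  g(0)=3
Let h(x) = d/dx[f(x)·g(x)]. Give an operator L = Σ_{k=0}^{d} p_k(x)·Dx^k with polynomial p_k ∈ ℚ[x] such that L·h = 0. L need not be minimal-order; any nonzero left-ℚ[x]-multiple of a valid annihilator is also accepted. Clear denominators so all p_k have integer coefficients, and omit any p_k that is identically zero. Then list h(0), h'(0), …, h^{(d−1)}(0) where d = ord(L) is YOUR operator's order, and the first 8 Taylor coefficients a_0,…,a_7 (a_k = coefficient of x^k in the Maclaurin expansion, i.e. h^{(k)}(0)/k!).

f: a_k = 3, 3, -3/2, 3/2, -15/8, 21/8, -63/16, 99/16, …
g: a_k = 3, 3/2, -3/8, 3/16, -15/128, 21/256, -63/1024, 99/2048, …
L₀ := L_f ⊗_s L_g (sym. prod.), ord ≤ 1.
Differentiate: ansatz ord ≤ ord L₀ ⇒ L.
L = -1 + (-6 - 26·x - 36·x^2 - 16·x^3)·Dx  (order 1).
h: a_k = 27/2, -9/4, 81/16, -333/32, 5265/256, -20439/512, 157437/2048, -604629/4096, …
ICs: h(0) = 27/2.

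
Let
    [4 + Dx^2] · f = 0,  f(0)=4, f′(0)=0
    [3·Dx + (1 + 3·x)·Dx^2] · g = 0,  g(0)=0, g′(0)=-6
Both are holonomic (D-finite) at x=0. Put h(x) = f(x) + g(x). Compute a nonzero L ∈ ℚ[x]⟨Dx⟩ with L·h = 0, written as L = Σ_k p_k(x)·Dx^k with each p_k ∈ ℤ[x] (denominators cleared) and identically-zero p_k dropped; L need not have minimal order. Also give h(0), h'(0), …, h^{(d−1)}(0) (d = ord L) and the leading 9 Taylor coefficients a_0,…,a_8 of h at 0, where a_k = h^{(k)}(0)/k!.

L = (348 + 144·x + 216·x^2)·Dx + (44 + 180·x + 216·x^2 + 216·x^3)·Dx^2 + (87 + 36·x + 54·x^2)·Dx^3 + (11 + 45·x + 54·x^2 + 54·x^3)·Dx^4  (order 4).
h: a_k = 4, -6, 1, -18, 259/6, -486/5, 10919/45, -4374/7, 2066747/1260, …
ICs: h(0) = 4, h′(0) = -6, h′′(0) = 2, h′′′(0) = -108.

f: a_k = 4, 0, -8, 0, 8/3, 0, -16/45, 0, 8/315, …
g: a_k = 0, -6, 9, -18, 81/2, -486/5, 243, -4374/7, 6561/4, …
Weyl lclm of L_f,L_g ⇒ L₀ (ord ≤ 4).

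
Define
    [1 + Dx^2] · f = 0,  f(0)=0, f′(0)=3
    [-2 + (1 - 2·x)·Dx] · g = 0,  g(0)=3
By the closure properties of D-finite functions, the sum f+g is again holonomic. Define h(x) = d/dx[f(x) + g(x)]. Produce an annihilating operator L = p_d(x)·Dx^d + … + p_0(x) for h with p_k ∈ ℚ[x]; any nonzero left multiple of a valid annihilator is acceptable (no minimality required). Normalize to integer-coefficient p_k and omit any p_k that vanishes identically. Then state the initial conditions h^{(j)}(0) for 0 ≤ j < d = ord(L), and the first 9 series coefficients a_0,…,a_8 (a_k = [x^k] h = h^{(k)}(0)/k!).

L = (196 - 16·x + 16·x^2) + (-25 + 54·x - 12·x^2 + 8·x^3)·Dx + (196 - 16·x + 16·x^2)·Dx^2 + (-25 + 54·x - 12·x^2 + 8·x^3)·Dx^3  (order 3).
h: a_k = 9, 24, 141/2, 192, 3841/8, 1152, 645119/240, 6144, 185794561/13440, …
ICs: h(0) = 9, h′(0) = 24, h′′(0) = 141.

f: a_k = 0, 3, 0, -1/2, 0, 1/40, 0, -1/1680, 0, …
g: a_k = 3, 6, 12, 24, 48, 96, 192, 384, 768, …
Sum ⇒ L₀ = lclm(L_f,L_g) in ℚ(x)⟨Dx⟩.
h=h₀': d/dx-closure on L₀ ⇒ L.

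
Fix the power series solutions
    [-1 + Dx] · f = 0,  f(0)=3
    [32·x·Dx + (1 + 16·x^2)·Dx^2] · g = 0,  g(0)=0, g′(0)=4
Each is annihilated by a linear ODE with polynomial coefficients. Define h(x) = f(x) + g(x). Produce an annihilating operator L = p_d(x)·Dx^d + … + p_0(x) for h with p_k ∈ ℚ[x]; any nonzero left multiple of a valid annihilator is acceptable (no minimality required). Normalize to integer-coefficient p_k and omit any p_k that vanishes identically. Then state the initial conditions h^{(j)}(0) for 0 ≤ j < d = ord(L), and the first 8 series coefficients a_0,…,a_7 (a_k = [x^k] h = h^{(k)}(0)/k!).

f: a_k = 3, 3, 3/2, 1/2, 1/8, 1/40, 1/240, 1/1680, …
g: a_k = 0, 4, 0, -64/3, 0, 1024/5, 0, -16384/7, …
h₀=f+g: left-lcm gives L₀, ord ≤ 3.
L = (32 - 32·x - 1536·x^2 - 512·x^3)·Dx + (-33 + 1504·x^2 - 256·x^4)·Dx^2 + (1 + 32·x + 32·x^2 + 512·x^3 + 256·x^4)·Dx^3  (order 3).
h: a_k = 3, 7, 3/2, -125/6, 1/8, 8193/40, 1/240, -561737/240, …
ICs: h(0) = 3, h′(0) = 7, h′′(0) = 3.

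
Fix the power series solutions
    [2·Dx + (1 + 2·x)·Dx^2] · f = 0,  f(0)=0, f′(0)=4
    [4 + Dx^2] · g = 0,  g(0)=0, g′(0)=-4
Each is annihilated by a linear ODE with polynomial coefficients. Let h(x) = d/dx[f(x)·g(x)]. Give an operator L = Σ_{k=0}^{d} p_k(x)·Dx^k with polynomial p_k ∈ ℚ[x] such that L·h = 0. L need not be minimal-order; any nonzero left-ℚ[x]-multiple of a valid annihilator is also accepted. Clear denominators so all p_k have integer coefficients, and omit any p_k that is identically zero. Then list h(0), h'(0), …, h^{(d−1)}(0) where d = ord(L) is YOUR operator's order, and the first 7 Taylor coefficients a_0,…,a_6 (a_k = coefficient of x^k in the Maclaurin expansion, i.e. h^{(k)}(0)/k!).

L = (-400 - 1408·x - 2688·x^2 + 1536·x^3 + 11008·x^4 + 12288·x^5 + 4096·x^6) + (-192 - 512·x + 640·x^2 + 3840·x^3 + 5120·x^4 + 2048·x^5)·Dx + (-112 - 352·x - 224·x^2 + 2304·x^3 + 6272·x^4 + 6144·x^5 + 2048·x^6)·Dx^2 + (-48 - 128·x + 160·x^2 + 960·x^3 + 1280·x^4 + 512·x^5)·Dx^3 + (-3 + 112·x^2 + 480·x^3 + 880·x^4 + 768·x^5 + 256·x^6)·Dx^4  (order 4).
h: a_k = 0, -32, 48, -128/3, 320/3, -704/3, 6944/15, …
ICs: h(0) = 0, h′(0) = -32, h′′(0) = 96, h′′′(0) = -256.

f: a_k = 0, 4, -4, 16/3, -8, 64/5, -64/3, …
g: a_k = 0, -4, 0, 8/3, 0, -8/15, 0, …
Sym-product of L_f,L_g gives L₀ (≤ ord 4).
h₀' ⇒ L via d/dx closure of L₀.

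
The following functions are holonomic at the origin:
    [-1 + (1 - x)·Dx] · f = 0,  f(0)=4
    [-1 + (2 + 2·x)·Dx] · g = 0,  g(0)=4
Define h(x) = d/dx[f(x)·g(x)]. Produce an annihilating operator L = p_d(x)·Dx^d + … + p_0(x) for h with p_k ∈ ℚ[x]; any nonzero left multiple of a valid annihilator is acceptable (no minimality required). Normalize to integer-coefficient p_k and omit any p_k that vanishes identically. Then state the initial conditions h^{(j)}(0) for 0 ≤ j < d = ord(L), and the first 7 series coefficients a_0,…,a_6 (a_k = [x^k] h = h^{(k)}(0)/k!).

L = (11 + 18·x + 3·x^2) + (-6 - 2·x + 6·x^2 + 2·x^3)·Dx  (order 1).
h: a_k = 24, 44, 69, 179/2, 1825/16, 4317/32, 20377/128, …
ICs: h(0) = 24.

f: a_k = 4, 4, 4, 4, 4, 4, 4, …
g: a_k = 4, 2, -1/2, 1/4, -5/32, 7/64, -21/256, …
L₀ := L_f ⊗_s L_g (sym. prod.), ord ≤ 1.
Differentiate: ansatz ord ≤ ord L₀ ⇒ L.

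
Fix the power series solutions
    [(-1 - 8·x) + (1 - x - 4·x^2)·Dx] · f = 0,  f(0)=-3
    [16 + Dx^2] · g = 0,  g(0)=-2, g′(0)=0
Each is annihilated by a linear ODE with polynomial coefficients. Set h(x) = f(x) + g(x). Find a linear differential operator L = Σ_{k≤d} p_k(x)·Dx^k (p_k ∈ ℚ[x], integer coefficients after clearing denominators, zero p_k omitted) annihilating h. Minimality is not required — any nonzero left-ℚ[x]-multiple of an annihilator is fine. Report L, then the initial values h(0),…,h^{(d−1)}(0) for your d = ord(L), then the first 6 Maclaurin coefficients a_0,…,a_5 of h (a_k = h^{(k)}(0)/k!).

L = (560 + 4608·x + 1664·x^2 + 6144·x^3 + 10240·x^4 + 16384·x^5) + (-208 + 272·x + 896·x^2 - 1408·x^3 - 1536·x^4 + 6144·x^5 + 8192·x^6)·Dx + (35 + 288·x + 104·x^2 + 384·x^3 + 640·x^4 + 1024·x^5)·Dx^2 + (-13 + 17·x + 56·x^2 - 88·x^3 - 96·x^4 + 384·x^5 + 512·x^6)·Dx^3  (order 3).
h: a_k = -5, -3, 1, -27, -325/3, -195, …
ICs: h(0) = -5, h′(0) = -3, h′′(0) = 2.

f: a_k = -3, -3, -15, -27, -87, -195, …
g: a_k = -2, 0, 16, 0, -64/3, 0, …
h₀=f+g: left-lcm gives L₀, ord ≤ 3.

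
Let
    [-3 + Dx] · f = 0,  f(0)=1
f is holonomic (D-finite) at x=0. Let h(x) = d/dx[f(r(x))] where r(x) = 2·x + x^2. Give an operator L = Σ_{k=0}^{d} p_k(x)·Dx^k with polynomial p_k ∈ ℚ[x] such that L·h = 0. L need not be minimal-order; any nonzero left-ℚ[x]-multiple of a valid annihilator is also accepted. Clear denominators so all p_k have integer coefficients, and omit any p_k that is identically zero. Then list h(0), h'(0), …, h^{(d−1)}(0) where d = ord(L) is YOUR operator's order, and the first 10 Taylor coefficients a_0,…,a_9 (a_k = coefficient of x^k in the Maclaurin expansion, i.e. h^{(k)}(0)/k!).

L = (7 + 12·x + 6·x^2) + (-1 - x)·Dx  (order 1).
h: a_k = 6, 42, 162, 450, 999, 9369/5, 15363/5, 157761/35, 24057/4, 1034613/140, …
ICs: h(0) = 6.

f: a_k = 1, 3, 9/2, 9/2, 27/8, 81/40, 81/80, 243/560, 729/4480, 243/4480, …
L₀ from L_f via x↦r, Dx↦r'^{-1}Dx.
h₀' ⇒ L via d/dx closure of L₀.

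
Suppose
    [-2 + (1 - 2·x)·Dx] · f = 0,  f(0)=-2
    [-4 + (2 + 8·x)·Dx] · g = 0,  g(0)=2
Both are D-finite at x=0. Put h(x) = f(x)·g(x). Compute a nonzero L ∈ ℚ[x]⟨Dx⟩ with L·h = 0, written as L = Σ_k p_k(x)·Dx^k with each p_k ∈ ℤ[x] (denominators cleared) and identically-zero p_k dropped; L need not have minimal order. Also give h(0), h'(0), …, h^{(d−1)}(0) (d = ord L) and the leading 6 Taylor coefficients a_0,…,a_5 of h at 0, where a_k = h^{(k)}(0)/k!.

L = (4 + 4·x) + (-1 - 2·x + 8·x^2)·Dx  (order 1).
h: a_k = -4, -16, -24, -64, -88, -288, …
ICs: h(0) = -4.

f: a_k = -2, -4, -8, -16, -32, -64, …
g: a_k = 2, 4, -4, 8, -20, 56, …
L₀ := L_f ⊗_s L_g (sym. prod.), ord ≤ 1.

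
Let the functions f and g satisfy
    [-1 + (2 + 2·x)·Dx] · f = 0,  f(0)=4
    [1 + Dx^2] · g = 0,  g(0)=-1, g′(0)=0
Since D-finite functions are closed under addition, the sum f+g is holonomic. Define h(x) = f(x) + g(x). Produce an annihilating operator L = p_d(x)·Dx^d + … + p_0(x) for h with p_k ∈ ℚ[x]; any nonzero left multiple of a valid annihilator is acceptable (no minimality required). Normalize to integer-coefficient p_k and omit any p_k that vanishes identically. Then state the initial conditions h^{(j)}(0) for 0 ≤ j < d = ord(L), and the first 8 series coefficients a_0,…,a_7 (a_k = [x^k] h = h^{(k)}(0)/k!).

f: a_k = 4, 2, -1/2, 1/4, -5/32, 7/64, -21/256, 33/512, …
g: a_k = -1, 0, 1/2, 0, -1/24, 0, 1/720, 0, …
Sum ⇒ L₀ = lclm(L_f,L_g) in ℚ(x)⟨Dx⟩.
L = (-7 - 8·x - 4·x^2) + (6 + 22·x + 24·x^2 + 8·x^3)·Dx + (-7 - 8·x - 4·x^2)·Dx^2 + (6 + 22·x + 24·x^2 + 8·x^3)·Dx^3  (order 3).
h: a_k = 3, 2, 0, 1/4, -19/96, 7/64, -929/11520, 33/512, …
ICs: h(0) = 3, h′(0) = 2, h′′(0) = 0.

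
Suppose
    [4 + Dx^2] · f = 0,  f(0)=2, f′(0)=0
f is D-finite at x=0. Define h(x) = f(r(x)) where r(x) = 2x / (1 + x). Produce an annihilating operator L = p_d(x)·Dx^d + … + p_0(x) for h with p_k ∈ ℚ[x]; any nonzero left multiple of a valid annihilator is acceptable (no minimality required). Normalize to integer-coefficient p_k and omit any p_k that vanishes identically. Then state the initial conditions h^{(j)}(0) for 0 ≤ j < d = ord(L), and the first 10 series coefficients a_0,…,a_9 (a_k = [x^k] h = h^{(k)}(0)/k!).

L = 16 + (2 + 6·x + 6·x^2 + 2·x^3)·Dx + (1 + 4·x + 6·x^2 + 4·x^3 + x^4)·Dx^2  (order 2).
h: a_k = 2, 0, -16, 32, -80/3, -64/3, 5488/45, -1312/5, 25136/63, -143488/315, …
ICs: h(0) = 2, h′(0) = 0.

f: a_k = 2, 0, -4, 0, 4/3, 0, -8/45, 0, 4/315, 0, …
Substitute x→r, Dx→(1/r')Dx; clear ⇒ L₀.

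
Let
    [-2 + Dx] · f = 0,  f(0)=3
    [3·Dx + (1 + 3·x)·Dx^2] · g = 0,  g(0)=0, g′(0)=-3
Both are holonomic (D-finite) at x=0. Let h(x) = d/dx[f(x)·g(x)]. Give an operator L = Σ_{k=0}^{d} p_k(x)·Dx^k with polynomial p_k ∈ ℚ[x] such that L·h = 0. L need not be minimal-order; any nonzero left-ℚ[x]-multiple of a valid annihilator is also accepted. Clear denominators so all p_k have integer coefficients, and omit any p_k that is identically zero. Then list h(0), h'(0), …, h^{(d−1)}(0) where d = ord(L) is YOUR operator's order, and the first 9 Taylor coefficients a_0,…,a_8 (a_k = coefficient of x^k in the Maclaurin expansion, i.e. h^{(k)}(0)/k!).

L = (20 - 24·x + 72·x^2) + (-8 + 6·x - 72·x^2)·Dx + (-1 + 3·x + 18·x^2)·Dx^2  (order 2).
h: a_k = -9, -9, -54, 87, -663/2, 990, -15193/5, 46187/5, -3921039/140, …
ICs: h(0) = -9, h′(0) = -9.

f: a_k = 3, 6, 6, 4, 2, 4/5, 4/15, 8/105, 2/105, …
g: a_k = 0, -3, 9/2, -9, 81/4, -243/5, 243/2, -2187/7, 6561/8, …
f·g: L₀ = L_f ⊗_s L_g, ord ≤ 1·2.
h₀' ⇒ L via d/dx closure of L₀.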